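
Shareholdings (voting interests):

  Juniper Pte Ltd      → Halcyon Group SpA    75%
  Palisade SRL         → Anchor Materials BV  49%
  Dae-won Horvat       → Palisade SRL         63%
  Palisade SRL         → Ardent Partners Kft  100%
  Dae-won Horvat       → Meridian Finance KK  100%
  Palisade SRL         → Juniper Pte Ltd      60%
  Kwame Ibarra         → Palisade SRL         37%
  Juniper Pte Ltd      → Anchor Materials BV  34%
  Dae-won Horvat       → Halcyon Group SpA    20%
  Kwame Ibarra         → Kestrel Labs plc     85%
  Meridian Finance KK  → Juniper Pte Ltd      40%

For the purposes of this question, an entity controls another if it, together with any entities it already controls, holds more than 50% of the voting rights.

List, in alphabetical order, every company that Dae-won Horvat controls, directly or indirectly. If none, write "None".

Anchor Materials BV, Ardent Partners Kft, Halcyon Group SpA, Juniper Pte Ltd, Meridian Finance KK, Palisade SRL

Dae-won holds 63% of Palisade, so Dae-won controls Palisade.
Palisade holds 100% of Ardent, so Dae-won controls Ardent.
Dae-won holds 100% of Meridian, so Dae-won controls Meridian.
Palisade and Meridian together hold 60% + 40% = 100% of Juniper, so Dae-won controls Juniper.
Juniper and Dae-won together hold 75% + 20% = 95% of Halcyon, so Dae-won controls Halcyon.
Juniper and Palisade together hold 34% + 49% = 83% of Anchor, so Dae-won controls Anchor.
No other company's threshold is met.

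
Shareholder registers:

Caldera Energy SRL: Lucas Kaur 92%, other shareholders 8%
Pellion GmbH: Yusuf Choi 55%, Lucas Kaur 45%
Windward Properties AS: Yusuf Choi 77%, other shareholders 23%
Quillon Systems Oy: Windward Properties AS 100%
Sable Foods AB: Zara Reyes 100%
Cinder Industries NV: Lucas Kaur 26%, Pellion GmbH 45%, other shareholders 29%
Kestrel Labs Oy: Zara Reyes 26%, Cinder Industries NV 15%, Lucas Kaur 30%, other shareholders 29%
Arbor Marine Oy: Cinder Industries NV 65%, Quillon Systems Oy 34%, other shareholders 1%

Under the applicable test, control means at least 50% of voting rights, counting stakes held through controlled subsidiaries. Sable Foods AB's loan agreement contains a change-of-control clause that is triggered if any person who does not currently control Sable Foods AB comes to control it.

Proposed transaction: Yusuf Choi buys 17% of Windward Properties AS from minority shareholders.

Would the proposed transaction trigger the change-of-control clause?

The purchase changes only Yusuf's holdings, so Yusuf is the only person who could newly come to control Sable.
Yusuf holds 55% of Pellion, so Yusuf controls Pellion.
Yusuf holds 77% of Windward, so Yusuf controls Windward.
Windward holds 100% of Quillon, so Yusuf controls Quillon.
Neither Yusuf nor any entity Yusuf controls holds any voting interest in Sable.
So before the transaction, Yusuf does not control Sable.
After the purchase, Yusuf's direct stake in Windward rises to 77% + 17% = 94%.
Yusuf holds 94% of Windward, so Yusuf controls Windward.
After the transaction, neither Yusuf nor any entity Yusuf controls holds a voting interest in Sable, so Yusuf still does not control it.
No new person acquires control, so the clause is not triggered.

No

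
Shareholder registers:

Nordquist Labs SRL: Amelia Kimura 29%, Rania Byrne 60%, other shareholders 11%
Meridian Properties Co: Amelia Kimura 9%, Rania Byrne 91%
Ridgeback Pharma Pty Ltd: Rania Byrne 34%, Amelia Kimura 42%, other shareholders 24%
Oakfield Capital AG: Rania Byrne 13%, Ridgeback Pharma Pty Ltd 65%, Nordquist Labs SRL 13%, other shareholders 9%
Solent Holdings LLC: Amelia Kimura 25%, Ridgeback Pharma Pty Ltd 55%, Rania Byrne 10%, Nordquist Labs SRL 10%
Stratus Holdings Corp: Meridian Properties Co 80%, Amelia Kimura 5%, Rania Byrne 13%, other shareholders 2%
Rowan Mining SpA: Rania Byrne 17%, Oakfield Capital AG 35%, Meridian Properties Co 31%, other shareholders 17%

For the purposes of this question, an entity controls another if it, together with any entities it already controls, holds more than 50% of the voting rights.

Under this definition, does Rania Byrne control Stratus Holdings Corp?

Rania holds 91% of Meridian, so Rania controls Meridian.
Meridian and Rania together hold 80% + 13% = 93% of Stratus, so Rania controls Stratus.

Yes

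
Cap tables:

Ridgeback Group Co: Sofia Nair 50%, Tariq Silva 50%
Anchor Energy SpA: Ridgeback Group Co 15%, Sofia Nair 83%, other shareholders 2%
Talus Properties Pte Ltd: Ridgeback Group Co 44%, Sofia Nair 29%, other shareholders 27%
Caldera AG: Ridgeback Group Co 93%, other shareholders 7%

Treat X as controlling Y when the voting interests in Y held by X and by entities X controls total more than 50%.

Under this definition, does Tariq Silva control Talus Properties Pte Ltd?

No

Tariq's largest direct stake is 50% in Ridgeback, which does not meet the threshold, so Tariq controls no company.
Neither Tariq nor any entity Tariq controls holds any voting interest in Talus.
So Tariq does not control Talus.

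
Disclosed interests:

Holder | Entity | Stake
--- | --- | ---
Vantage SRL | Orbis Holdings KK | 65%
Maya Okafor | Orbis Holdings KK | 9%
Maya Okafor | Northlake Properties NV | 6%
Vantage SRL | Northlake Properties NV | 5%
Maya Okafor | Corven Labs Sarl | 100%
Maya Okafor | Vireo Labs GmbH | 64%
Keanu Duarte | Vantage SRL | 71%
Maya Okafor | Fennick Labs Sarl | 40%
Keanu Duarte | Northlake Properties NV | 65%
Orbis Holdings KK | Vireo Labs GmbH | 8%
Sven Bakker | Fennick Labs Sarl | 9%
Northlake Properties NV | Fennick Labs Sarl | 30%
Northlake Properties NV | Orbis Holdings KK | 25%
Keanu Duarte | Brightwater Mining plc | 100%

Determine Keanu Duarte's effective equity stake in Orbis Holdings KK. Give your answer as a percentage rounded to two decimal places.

63.29%

Keanu reaches Orbis along 3 paths.
Via Vantage: 71% × 65% = 46.15%.
Via Northlake: 65% × 25% = 16.25%.
Via Vantage → Northlake: 71% × 5% × 25% = 0.8875%.
Total: 46.15% + 16.25% + 0.8875% = 63.2875%.
Rounded: 63.29%.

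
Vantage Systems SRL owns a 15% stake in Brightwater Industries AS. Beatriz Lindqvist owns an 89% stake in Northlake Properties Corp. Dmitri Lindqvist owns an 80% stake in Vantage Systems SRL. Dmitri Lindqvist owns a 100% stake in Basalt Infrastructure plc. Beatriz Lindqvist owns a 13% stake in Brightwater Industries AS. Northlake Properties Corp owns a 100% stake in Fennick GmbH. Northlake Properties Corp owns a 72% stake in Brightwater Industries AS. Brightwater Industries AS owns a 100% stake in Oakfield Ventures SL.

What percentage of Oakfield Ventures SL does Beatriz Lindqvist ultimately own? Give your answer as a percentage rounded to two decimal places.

77.08%

Beatriz reaches Oakfield along 2 paths.
Via Northlake → Brightwater: 89% × 72% × 100% = 64.08%.
Via Brightwater: 13% × 100% = 13%.
Total: 64.08% + 13% = 77.08%.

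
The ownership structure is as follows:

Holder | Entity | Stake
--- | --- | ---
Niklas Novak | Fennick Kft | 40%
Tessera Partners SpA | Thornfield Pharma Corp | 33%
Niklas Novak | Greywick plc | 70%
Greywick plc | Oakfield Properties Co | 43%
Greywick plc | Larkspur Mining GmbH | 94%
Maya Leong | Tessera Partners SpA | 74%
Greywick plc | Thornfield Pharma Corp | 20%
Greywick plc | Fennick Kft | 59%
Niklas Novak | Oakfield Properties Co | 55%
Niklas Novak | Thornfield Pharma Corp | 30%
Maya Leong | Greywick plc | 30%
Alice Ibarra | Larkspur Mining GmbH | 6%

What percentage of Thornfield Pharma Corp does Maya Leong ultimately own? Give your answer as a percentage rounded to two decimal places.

30.42%

Maya reaches Thornfield along 2 paths.
Via Greywick: 30% × 20% = 6%.
Via Tessera: 74% × 33% = 24.42%.
Total: 6% + 24.42% = 30.42%.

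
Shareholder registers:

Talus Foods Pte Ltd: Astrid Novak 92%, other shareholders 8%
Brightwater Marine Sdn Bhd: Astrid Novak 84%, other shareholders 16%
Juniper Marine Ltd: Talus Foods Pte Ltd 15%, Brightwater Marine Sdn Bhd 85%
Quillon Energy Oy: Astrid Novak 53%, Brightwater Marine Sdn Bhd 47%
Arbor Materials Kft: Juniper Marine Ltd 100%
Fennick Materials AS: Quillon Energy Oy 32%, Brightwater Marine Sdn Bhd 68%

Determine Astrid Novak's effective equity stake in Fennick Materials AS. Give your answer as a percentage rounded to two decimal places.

86.71%

Astrid reaches Fennick along 3 paths.
Via Quillon: 53% × 32% = 16.96%.
Via Brightwater → Quillon: 84% × 47% × 32% = 12.6336%.
Via Brightwater: 84% × 68% = 57.12%.
Total: 16.96% + 12.6336% + 57.12% = 86.7136%.
Rounded: 86.71%.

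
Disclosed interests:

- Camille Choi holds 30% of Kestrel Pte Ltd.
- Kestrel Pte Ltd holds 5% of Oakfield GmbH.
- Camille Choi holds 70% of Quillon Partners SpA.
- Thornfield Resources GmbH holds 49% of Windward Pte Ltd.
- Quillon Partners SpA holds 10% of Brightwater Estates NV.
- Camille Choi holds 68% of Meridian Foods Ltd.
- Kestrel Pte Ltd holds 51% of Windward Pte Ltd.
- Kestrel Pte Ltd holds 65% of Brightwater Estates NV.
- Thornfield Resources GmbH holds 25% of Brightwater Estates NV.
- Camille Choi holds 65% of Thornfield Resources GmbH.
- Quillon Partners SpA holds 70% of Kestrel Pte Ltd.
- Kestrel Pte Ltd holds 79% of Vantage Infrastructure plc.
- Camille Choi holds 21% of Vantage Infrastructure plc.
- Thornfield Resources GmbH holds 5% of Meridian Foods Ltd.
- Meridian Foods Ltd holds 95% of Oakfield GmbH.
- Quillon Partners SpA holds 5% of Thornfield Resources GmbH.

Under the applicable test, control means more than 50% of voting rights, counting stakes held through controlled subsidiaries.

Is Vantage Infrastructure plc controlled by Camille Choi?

Yes

Camille holds 70% of Quillon, so Camille controls Quillon.
Quillon and Camille together hold 70% + 30% = 100% of Kestrel, so Camille controls Kestrel.
Kestrel and Camille together hold 79% + 21% = 100% of Vantage, so Camille controls Vantage.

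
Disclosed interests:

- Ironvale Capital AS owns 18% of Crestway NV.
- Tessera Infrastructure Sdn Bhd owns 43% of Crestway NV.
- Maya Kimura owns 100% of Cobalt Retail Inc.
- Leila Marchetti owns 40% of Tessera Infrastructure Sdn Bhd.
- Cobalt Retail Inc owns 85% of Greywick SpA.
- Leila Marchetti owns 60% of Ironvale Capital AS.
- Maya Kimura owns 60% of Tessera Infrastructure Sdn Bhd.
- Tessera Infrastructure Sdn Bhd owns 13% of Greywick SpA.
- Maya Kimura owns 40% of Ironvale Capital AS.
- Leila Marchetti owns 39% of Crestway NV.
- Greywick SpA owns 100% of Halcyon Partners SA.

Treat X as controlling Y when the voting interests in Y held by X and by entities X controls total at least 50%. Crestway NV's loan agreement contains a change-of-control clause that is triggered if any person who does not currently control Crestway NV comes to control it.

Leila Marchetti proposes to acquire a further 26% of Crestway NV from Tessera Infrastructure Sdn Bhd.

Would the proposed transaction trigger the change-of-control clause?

No

The purchase adds only to Leila's holdings (Tessera's stake shrinks), so Leila is the only person who could newly come to control Crestway.
Leila holds 60% of Ironvale, so Leila controls Ironvale.
Leila and Ironvale together hold 39% + 18% = 57% of Crestway, so Leila controls Crestway.
So Leila already controls Crestway before the transaction.
After the purchase, Leila's direct stake in Crestway rises to 39% + 26% = 65%, and Tessera's stake falls to 17%.
Leila controlled Crestway already, so this is not a new person acquiring control; every other person's position is unchanged or reduced.
No new person acquires control, so the clause is not triggered.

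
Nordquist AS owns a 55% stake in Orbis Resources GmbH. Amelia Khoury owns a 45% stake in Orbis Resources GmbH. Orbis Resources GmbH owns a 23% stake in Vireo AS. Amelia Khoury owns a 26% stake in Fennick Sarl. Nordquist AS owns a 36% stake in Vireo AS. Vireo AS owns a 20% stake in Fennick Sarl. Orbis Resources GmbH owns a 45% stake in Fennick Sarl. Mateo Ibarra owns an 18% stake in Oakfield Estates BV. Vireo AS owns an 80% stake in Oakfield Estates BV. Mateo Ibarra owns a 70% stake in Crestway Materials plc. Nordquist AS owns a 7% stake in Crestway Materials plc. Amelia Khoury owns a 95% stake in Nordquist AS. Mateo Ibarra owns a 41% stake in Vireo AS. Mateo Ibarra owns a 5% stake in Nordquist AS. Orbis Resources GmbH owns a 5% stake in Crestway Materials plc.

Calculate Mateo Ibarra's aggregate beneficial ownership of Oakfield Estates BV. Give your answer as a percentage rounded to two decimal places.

52.75%

Mateo reaches Oakfield along 4 paths.
Direct stake: 18% = 18%.
Via Nordquist → Vireo: 5% × 36% × 80% = 1.44%.
Via Nordquist → Orbis → Vireo: 5% × 55% × 23% × 80% = 0.506%.
Via Vireo: 41% × 80% = 32.8%.
Total: 18% + 1.44% + 0.506% + 32.8% = 52.746%.
Rounded: 52.75%.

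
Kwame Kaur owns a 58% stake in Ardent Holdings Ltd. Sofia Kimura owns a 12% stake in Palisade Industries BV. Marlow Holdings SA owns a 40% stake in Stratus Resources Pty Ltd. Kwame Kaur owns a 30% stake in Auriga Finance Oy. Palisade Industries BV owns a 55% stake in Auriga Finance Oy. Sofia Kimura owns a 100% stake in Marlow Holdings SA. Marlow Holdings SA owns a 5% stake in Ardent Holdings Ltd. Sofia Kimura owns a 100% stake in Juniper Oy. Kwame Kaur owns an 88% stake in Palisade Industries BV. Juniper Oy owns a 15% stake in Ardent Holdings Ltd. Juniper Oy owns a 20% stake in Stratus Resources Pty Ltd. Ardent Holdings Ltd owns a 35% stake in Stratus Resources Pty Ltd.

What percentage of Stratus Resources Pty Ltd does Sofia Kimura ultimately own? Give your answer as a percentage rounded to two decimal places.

Sofia reaches Stratus along 4 paths.
Via Marlow: 100% × 40% = 40%.
Via Marlow → Ardent: 100% × 5% × 35% = 1.75%.
Via Juniper → Ardent: 100% × 15% × 35% = 5.25%.
Via Juniper: 100% × 20% = 20%.
Total: 40% + 1.75% + 5.25% + 20% = 67%.
Rounded: 67.00%.

67.00%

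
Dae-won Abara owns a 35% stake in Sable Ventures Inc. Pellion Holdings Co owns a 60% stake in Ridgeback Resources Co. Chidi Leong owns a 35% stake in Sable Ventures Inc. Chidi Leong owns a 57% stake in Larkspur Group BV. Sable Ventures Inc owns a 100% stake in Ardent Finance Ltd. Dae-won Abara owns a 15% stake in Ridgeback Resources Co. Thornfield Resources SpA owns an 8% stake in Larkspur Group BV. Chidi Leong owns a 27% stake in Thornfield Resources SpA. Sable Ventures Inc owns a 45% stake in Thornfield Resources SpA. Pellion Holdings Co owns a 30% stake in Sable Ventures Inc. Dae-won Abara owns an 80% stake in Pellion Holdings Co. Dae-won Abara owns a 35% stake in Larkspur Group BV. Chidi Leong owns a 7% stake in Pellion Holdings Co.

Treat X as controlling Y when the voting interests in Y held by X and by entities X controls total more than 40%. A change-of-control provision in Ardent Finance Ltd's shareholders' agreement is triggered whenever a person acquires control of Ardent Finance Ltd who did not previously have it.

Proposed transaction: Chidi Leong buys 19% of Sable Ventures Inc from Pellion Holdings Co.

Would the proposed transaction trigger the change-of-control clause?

The purchase adds only to Chidi's holdings (Pellion's stake shrinks), so Chidi is the only person who could newly come to control Ardent.
Chidi holds 57% of Larkspur, so Chidi controls Larkspur.
Neither Chidi nor any entity Chidi controls holds any voting interest in Ardent.
So before the transaction, Chidi does not control Ardent.
After the purchase, Chidi's direct stake in Sable rises to 35% + 19% = 54%, and Pellion's stake falls to 11%.
Chidi holds 54% of Sable, so Chidi controls Sable.
Sable holds 100% of Ardent, so Chidi controls Ardent.
Chidi did not control Ardent before and does after, so the clause is triggered.

Yes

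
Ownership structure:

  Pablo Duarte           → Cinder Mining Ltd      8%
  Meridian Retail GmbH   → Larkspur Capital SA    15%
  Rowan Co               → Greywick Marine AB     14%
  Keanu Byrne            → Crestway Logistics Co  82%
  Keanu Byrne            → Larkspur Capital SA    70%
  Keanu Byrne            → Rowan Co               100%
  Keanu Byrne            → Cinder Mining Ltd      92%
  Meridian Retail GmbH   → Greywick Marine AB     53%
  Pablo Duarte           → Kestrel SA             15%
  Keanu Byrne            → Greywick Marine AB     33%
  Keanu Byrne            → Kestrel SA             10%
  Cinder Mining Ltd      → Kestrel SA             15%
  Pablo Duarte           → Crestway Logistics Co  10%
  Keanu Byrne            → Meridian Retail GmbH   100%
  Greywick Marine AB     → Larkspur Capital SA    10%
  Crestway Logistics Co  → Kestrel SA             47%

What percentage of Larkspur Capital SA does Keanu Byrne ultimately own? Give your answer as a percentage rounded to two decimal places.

Keanu reaches Larkspur along 5 paths.
Via Meridian: 100% × 15% = 15%.
Direct stake: 70% = 70%.
Via Rowan → Greywick: 100% × 14% × 10% = 1.4%.
Via Greywick: 33% × 10% = 3.3%.
Via Meridian → Greywick: 100% × 53% × 10% = 5.3%.
Total: 15% + 70% + 1.4% + 3.3% + 5.3% = 95%.
Rounded: 95.00%.

95.00%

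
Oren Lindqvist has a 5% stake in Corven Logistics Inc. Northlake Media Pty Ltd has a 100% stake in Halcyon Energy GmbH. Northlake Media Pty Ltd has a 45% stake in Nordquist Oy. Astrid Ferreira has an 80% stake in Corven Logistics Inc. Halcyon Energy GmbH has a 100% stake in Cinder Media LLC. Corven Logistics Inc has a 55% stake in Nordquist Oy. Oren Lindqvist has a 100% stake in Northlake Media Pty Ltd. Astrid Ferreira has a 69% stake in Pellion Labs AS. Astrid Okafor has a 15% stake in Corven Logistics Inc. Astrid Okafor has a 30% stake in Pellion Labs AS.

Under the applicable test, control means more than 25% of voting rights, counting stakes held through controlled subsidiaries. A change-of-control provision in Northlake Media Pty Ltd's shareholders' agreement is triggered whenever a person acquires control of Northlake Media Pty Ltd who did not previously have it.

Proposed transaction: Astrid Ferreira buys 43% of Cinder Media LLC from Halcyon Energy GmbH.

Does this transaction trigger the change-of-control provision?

No

The purchase adds only to Astrid Ferreira's holdings (Halcyon's stake shrinks), so Astrid Ferreira is the only person who could newly come to control Northlake.
Astrid Ferreira holds 80% of Corven, so Astrid Ferreira controls Corven.
Astrid Ferreira holds 69% of Pellion, so Astrid Ferreira controls Pellion.
Corven holds 55% of Nordquist, so Astrid Ferreira controls Nordquist.
Neither Astrid Ferreira nor any entity Astrid Ferreira controls holds any voting interest in Northlake.
So before the transaction, Astrid Ferreira does not control Northlake.
After the purchase, Astrid Ferreira holds 43% of Cinder directly, and Halcyon's stake falls to 57%.
Astrid Ferreira holds 43% of Cinder, so Astrid Ferreira controls Cinder.
After the transaction, neither Astrid Ferreira nor any entity Astrid Ferreira controls holds a voting interest in Northlake, so Astrid Ferreira still does not control it.
No new person acquires control, so the clause is not triggered.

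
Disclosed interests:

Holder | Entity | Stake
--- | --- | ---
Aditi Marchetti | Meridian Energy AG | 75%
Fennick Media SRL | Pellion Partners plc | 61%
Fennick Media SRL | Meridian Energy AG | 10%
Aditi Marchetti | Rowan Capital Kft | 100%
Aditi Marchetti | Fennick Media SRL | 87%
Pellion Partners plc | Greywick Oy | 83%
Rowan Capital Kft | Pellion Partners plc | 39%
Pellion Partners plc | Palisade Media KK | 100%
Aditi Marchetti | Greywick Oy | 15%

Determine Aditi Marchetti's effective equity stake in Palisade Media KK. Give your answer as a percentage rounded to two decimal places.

92.07%

Aditi reaches Palisade along 2 paths.
Via Rowan → Pellion: 100% × 39% × 100% = 39%.
Via Fennick → Pellion: 87% × 61% × 100% = 53.07%.
Total: 39% + 53.07% = 92.07%.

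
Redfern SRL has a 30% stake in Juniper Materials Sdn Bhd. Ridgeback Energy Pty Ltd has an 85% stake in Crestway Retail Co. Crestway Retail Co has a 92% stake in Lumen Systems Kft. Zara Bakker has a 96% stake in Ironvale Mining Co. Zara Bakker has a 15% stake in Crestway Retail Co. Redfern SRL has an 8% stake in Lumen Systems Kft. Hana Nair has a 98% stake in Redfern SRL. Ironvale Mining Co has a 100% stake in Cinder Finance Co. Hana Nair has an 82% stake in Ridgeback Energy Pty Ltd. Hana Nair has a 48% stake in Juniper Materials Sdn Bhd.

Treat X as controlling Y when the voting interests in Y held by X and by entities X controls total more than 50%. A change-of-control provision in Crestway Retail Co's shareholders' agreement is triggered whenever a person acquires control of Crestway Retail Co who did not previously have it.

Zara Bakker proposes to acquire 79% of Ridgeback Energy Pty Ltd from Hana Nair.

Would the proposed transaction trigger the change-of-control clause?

The purchase adds only to Zara's holdings (Hana's stake shrinks), so Zara is the only person who could newly come to control Crestway.
Zara holds 96% of Ironvale, so Zara controls Ironvale.
Ironvale holds 100% of Cinder, so Zara controls Cinder.
In Crestway, Zara's side holds only 15%, not > 50%.
So before the transaction, Zara does not control Crestway.
After the purchase, Zara holds 79% of Ridgeback directly, and Hana's stake falls to 3%.
Zara holds 79% of Ridgeback, so Zara controls Ridgeback.
Zara and Ridgeback together hold 15% + 85% = 100% of Crestway, so Zara controls Crestway.
Zara did not control Crestway before and does after, so the clause is triggered.

Yes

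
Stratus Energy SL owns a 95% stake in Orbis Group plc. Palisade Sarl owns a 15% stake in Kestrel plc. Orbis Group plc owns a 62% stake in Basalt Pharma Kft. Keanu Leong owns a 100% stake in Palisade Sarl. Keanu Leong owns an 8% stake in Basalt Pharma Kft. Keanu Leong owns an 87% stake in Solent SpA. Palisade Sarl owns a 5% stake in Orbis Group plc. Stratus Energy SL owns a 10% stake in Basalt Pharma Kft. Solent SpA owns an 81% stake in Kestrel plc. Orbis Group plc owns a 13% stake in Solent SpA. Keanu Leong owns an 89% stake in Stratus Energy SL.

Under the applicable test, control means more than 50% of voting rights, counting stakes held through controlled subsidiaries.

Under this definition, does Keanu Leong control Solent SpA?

Yes

Keanu holds 100% of Palisade, so Keanu controls Palisade.
Keanu holds 89% of Stratus, so Keanu controls Stratus.
Stratus and Palisade together hold 95% + 5% = 100% of Orbis, so Keanu controls Orbis.
Keanu and Orbis together hold 87% + 13% = 100% of Solent, so Keanu controls Solent.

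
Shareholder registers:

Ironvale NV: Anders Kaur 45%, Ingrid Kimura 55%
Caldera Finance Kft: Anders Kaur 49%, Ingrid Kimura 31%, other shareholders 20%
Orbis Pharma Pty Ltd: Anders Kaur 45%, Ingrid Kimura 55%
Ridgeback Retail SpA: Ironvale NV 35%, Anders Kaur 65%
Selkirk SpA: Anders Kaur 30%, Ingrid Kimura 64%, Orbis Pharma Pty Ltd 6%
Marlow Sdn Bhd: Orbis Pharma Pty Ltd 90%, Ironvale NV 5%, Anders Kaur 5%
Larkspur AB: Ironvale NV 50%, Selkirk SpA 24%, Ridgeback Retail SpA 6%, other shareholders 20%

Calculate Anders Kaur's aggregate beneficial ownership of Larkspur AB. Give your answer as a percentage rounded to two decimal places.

35.19%

Anders reaches Larkspur along 5 paths.
Via Ironvale: 45% × 50% = 22.5%.
Via Selkirk: 30% × 24% = 7.2%.
Via Orbis → Selkirk: 45% × 6% × 24% = 0.648%.
Via Ironvale → Ridgeback: 45% × 35% × 6% = 0.945%.
Via Ridgeback: 65% × 6% = 3.9%.
Total: 22.5% + 7.2% + 0.648% + 0.945% + 3.9% = 35.193%.
Rounded: 35.19%.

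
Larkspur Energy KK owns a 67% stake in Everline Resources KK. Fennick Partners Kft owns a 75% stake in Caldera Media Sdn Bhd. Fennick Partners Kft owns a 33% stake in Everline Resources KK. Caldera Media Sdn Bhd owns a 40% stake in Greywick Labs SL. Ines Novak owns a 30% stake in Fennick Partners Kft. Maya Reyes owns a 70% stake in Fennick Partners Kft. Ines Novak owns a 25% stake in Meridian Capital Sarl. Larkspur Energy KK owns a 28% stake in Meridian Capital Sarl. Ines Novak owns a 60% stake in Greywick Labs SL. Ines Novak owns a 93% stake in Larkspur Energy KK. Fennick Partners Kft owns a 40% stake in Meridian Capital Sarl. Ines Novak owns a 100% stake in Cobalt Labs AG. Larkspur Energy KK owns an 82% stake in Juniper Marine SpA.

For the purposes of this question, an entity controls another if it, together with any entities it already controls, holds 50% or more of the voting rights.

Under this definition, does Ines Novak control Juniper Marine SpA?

Yes

Ines holds 93% of Larkspur, so Ines controls Larkspur.
Larkspur holds 82% of Juniper, so Ines controls Juniper.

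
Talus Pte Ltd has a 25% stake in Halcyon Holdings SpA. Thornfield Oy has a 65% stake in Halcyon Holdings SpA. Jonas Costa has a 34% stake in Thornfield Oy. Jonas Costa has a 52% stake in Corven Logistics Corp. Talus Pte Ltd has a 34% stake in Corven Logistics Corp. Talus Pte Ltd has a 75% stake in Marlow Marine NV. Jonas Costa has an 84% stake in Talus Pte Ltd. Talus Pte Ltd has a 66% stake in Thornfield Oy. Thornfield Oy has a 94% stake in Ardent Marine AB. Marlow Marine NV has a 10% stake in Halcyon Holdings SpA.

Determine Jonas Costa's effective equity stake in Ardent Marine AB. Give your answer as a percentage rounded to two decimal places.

Jonas reaches Ardent along 2 paths.
Via Thornfield: 34% × 94% = 31.96%.
Via Talus → Thornfield: 84% × 66% × 94% = 52.1136%.
Total: 31.96% + 52.1136% = 84.0736%.
Rounded: 84.07%.

84.07%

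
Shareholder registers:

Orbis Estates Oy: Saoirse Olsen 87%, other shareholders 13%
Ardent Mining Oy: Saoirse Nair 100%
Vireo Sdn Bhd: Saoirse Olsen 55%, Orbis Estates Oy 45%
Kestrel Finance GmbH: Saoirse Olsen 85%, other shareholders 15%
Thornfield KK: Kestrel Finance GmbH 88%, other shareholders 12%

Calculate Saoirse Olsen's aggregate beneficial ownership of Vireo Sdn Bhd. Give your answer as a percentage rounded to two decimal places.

94.15%

Saoirse Olsen reaches Vireo along 2 paths.
Direct stake: 55% = 55%.
Via Orbis: 87% × 45% = 39.15%.
Total: 55% + 39.15% = 94.15%.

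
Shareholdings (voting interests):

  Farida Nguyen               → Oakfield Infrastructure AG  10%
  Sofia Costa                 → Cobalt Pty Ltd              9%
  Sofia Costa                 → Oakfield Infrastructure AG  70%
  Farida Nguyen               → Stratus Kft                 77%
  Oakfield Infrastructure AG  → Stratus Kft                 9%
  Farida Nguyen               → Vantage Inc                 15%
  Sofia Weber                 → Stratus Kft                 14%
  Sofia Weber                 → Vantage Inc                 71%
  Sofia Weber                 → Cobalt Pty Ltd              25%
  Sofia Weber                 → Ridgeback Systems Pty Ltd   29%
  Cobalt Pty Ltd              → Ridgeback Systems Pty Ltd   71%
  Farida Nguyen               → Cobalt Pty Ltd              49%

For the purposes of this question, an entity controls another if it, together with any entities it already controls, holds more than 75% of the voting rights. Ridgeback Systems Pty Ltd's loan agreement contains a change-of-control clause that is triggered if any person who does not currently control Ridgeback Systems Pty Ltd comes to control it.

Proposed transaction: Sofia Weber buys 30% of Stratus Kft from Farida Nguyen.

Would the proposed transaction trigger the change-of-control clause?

No

The purchase adds only to Sofia Weber's holdings (Farida's stake shrinks), so Sofia Weber is the only person who could newly come to control Ridgeback.
Sofia Weber's largest direct stake is 71% in Vantage, which does not meet the threshold, so Sofia Weber controls no company.
In Ridgeback, Sofia Weber's side holds only 29%, not > 75%.
So before the transaction, Sofia Weber does not control Ridgeback.
After the purchase, Sofia Weber's direct stake in Stratus rises to 14% + 30% = 44%, and Farida's stake falls to 47%.
Sofia Weber's side now holds 44% of Stratus, not > 75%, so Sofia Weber still does not control Stratus.
After the transaction, Sofia Weber's side holds 29% of Ridgeback, not > 75%, so Sofia Weber still does not control Ridgeback.
No new person acquires control, so the clause is not triggered.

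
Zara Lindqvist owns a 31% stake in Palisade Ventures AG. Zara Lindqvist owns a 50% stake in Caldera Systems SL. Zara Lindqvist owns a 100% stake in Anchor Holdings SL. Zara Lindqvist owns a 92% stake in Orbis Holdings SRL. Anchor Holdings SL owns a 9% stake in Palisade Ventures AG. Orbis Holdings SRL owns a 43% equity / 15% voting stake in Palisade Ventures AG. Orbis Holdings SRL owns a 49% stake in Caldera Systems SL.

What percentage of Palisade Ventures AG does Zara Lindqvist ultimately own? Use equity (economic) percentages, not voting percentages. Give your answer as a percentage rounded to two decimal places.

Zara reaches Palisade along 3 paths.
Direct stake: 31% = 31%.
Via Anchor: 100% × 9% = 9%.
Via Orbis: 92% × 43% = 39.56%.
Total: 31% + 9% + 39.56% = 79.56%.

79.56%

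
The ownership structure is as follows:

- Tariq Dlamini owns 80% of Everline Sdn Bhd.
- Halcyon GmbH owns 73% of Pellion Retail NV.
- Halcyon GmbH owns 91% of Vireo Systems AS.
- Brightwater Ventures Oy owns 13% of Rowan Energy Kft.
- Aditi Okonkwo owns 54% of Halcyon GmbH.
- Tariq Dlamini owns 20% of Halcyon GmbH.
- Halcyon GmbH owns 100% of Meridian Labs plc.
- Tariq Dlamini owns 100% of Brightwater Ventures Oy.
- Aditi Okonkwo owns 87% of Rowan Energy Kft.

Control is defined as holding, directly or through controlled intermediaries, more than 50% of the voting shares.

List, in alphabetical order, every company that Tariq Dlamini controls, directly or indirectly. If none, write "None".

Tariq holds 100% of Brightwater, so Tariq controls Brightwater.
Tariq holds 80% of Everline, so Tariq controls Everline.
No other company's threshold is met.

Brightwater Ventures Oy, Everline Sdn Bhd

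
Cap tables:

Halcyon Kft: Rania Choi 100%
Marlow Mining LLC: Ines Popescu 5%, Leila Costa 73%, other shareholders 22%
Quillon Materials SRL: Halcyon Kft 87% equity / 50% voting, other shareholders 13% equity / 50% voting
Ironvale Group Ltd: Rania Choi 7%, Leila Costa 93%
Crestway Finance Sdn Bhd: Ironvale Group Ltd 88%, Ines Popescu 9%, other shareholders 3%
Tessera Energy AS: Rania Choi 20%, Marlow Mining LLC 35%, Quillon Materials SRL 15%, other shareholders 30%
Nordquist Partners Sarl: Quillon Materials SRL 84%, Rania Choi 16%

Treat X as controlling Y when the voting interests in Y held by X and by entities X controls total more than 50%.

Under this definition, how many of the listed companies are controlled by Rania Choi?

1

Rania holds 100% of Halcyon, so Rania controls Halcyon.
No other company's threshold is met.
Rania controls 1 company.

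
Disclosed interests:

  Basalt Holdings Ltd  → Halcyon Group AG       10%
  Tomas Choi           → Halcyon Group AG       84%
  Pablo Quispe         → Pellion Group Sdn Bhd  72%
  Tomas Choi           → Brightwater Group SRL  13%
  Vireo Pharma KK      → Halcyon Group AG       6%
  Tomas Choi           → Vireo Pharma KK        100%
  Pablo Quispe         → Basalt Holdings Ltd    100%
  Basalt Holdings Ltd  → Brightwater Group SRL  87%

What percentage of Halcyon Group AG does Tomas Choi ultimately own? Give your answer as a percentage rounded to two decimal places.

90.00%

Tomas reaches Halcyon along 2 paths.
Via Vireo: 100% × 6% = 6%.
Direct stake: 84% = 84%.
Total: 6% + 84% = 90%.
Rounded: 90.00%.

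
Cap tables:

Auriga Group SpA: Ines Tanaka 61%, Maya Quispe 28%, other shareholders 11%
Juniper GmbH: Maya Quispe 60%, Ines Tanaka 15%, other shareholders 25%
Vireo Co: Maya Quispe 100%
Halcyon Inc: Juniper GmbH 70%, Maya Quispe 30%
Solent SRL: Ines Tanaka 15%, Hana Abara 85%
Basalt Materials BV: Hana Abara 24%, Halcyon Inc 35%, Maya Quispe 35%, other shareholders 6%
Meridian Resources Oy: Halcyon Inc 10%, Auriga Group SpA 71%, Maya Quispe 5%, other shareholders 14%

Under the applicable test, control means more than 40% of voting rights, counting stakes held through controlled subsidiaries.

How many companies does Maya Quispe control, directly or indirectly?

Maya holds 60% of Juniper, so Maya controls Juniper.
Maya holds 100% of Vireo, so Maya controls Vireo.
Juniper and Maya together hold 70% + 30% = 100% of Halcyon, so Maya controls Halcyon.
Halcyon and Maya together hold 35% + 35% = 70% of Basalt, so Maya controls Basalt.
No other company's threshold is met.
Maya controls 4 companies.

4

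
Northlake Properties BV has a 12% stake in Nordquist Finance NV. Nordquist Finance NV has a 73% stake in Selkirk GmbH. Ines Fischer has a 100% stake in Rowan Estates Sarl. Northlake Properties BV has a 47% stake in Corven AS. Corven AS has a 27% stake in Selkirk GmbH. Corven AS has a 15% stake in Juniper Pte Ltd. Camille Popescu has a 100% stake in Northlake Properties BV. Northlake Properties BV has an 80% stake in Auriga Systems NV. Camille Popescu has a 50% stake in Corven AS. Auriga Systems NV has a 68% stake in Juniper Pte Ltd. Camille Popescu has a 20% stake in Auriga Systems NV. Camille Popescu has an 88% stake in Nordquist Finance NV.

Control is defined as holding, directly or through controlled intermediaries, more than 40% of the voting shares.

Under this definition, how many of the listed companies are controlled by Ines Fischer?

1

Ines holds 100% of Rowan, so Ines controls Rowan.
No other company's threshold is met.
Ines controls 1 company.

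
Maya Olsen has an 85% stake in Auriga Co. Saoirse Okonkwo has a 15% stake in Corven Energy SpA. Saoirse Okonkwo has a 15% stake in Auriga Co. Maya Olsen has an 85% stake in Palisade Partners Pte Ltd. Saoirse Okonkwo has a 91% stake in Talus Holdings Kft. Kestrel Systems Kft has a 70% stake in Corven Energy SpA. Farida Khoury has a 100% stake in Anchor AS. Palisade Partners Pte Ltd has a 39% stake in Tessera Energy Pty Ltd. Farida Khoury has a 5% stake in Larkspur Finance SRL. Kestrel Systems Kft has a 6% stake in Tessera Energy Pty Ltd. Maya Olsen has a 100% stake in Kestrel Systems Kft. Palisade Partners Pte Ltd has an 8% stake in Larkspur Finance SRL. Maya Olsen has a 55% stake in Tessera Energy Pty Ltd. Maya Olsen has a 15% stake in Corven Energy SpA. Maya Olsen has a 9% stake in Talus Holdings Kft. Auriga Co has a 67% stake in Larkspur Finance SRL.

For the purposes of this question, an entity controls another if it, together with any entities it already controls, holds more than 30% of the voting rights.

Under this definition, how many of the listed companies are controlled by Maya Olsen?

Maya holds 100% of Kestrel, so Maya controls Kestrel.
Maya holds 85% of Palisade, so Maya controls Palisade.
Maya and Palisade and Kestrel together hold 55% + 39% + 6% = 100% of Tessera, so Maya controls Tessera.
Maya holds 85% of Auriga, so Maya controls Auriga.
Kestrel and Maya together hold 70% + 15% = 85% of Corven, so Maya controls Corven.
Palisade and Auriga together hold 8% + 67% = 75% of Larkspur, so Maya controls Larkspur.
No other company's threshold is met.
Maya controls 6 companies.

6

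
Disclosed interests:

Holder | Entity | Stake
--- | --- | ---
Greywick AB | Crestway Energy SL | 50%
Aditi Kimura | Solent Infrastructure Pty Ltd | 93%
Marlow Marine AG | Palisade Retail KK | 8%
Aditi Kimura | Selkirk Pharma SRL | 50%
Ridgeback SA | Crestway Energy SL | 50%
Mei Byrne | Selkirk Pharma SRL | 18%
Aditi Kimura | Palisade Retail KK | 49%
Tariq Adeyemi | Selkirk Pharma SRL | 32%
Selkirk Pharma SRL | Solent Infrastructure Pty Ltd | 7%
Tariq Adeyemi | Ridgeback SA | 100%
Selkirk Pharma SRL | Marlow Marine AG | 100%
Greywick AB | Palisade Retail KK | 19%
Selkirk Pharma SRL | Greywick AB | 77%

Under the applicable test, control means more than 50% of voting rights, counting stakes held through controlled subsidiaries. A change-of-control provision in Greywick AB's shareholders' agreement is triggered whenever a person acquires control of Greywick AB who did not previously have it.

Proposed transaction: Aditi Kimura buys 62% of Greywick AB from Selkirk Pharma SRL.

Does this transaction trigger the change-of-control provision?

The purchase adds only to Aditi's holdings (Selkirk's stake shrinks), so Aditi is the only person who could newly come to control Greywick.
Aditi holds 93% of Solent, so Aditi controls Solent.
Neither Aditi nor any entity Aditi controls holds any voting interest in Greywick.
So before the transaction, Aditi does not control Greywick.
After the purchase, Aditi holds 62% of Greywick directly, and Selkirk's stake falls to 15%.
Aditi holds 62% of Greywick, so Aditi controls Greywick.
Aditi did not control Greywick before and does after, so the clause is triggered.

Yes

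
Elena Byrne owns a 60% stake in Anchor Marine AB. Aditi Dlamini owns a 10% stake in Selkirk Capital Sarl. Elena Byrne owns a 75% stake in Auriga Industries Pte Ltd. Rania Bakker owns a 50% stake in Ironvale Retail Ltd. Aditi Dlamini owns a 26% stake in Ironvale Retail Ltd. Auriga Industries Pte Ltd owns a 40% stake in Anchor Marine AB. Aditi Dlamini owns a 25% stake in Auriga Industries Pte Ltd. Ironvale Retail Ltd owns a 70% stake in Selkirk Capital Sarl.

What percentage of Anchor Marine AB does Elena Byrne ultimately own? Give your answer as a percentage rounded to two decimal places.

Elena reaches Anchor along 2 paths.
Direct stake: 60% = 60%.
Via Auriga: 75% × 40% = 30%.
Total: 60% + 30% = 90%.
Rounded: 90.00%.

90.00%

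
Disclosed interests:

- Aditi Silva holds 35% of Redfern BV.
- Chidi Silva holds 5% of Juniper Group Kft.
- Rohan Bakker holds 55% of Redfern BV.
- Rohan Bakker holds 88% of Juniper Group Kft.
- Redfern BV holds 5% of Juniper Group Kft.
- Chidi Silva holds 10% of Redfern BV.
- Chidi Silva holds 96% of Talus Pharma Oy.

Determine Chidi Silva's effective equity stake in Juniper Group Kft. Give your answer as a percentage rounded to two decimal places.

5.50%

Chidi reaches Juniper along 2 paths.
Via Redfern: 10% × 5% = 0.5%.
Direct stake: 5% = 5%.
Total: 0.5% + 5% = 5.5%.
Rounded: 5.50%.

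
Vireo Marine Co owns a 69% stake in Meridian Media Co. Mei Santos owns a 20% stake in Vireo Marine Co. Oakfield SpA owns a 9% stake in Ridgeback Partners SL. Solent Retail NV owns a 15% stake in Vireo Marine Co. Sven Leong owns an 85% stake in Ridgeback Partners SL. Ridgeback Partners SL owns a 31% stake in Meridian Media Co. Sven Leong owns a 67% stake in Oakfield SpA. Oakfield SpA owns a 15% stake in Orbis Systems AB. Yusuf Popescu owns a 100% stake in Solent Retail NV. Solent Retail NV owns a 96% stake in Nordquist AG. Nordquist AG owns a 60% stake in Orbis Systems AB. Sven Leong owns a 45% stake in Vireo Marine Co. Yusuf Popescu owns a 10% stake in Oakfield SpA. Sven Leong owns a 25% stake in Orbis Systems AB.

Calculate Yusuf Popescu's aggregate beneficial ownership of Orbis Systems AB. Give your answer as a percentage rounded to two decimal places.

59.10%

Yusuf reaches Orbis along 2 paths.
Via Oakfield: 10% × 15% = 1.5%.
Via Solent → Nordquist: 100% × 96% × 60% = 57.6%.
Total: 1.5% + 57.6% = 59.1%.
Rounded: 59.10%.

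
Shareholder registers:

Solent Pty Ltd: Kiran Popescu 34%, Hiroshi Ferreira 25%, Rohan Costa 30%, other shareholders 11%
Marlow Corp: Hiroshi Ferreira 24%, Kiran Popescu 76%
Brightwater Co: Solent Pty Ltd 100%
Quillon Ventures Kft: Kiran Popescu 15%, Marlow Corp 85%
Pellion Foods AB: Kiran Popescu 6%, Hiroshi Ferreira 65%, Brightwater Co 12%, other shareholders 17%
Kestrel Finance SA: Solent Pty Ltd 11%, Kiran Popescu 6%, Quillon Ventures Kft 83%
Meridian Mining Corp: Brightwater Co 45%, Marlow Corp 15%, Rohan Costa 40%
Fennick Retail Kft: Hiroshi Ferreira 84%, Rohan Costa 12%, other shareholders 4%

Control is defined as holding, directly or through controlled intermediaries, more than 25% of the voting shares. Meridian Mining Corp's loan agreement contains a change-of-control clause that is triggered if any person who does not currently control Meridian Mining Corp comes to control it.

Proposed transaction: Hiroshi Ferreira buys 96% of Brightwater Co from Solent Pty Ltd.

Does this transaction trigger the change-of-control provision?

The purchase adds only to Hiroshi's holdings (Solent's stake shrinks), so Hiroshi is the only person who could newly come to control Meridian.
Hiroshi holds 65% of Pellion, so Hiroshi controls Pellion.
Hiroshi holds 84% of Fennick, so Hiroshi controls Fennick.
Neither Hiroshi nor any entity Hiroshi controls holds any voting interest in Meridian.
So before the transaction, Hiroshi does not control Meridian.
After the purchase, Hiroshi holds 96% of Brightwater directly, and Solent's stake falls to 4%.
Hiroshi holds 96% of Brightwater, so Hiroshi controls Brightwater.
Brightwater holds 45% of Meridian, so Hiroshi controls Meridian.
Hiroshi did not control Meridian before and does after, so the clause is triggered.

Yes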